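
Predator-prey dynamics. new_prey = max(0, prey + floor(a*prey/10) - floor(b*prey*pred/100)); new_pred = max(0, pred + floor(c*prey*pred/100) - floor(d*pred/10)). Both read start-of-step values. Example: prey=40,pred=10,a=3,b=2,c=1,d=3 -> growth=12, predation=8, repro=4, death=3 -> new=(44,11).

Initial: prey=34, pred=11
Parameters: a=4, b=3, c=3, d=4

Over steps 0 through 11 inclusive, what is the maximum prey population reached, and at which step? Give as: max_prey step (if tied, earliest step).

Answer: 36 1

Derivation:
Step 1: prey: 34+13-11=36; pred: 11+11-4=18
Step 2: prey: 36+14-19=31; pred: 18+19-7=30
Step 3: prey: 31+12-27=16; pred: 30+27-12=45
Step 4: prey: 16+6-21=1; pred: 45+21-18=48
Step 5: prey: 1+0-1=0; pred: 48+1-19=30
Step 6: prey: 0+0-0=0; pred: 30+0-12=18
Step 7: prey: 0+0-0=0; pred: 18+0-7=11
Step 8: prey: 0+0-0=0; pred: 11+0-4=7
Step 9: prey: 0+0-0=0; pred: 7+0-2=5
Step 10: prey: 0+0-0=0; pred: 5+0-2=3
Step 11: prey: 0+0-0=0; pred: 3+0-1=2
Max prey = 36 at step 1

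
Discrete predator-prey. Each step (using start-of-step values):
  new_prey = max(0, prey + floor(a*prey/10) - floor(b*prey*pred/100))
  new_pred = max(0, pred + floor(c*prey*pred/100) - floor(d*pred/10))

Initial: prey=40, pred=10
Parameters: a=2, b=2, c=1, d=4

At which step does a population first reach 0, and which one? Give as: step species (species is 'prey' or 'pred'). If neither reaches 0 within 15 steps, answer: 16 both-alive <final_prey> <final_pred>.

Answer: 16 both-alive 40 10

Derivation:
Step 1: prey: 40+8-8=40; pred: 10+4-4=10
Steps 2-15: state stable at prey=40, pred=10 (no change)
No extinction within 15 steps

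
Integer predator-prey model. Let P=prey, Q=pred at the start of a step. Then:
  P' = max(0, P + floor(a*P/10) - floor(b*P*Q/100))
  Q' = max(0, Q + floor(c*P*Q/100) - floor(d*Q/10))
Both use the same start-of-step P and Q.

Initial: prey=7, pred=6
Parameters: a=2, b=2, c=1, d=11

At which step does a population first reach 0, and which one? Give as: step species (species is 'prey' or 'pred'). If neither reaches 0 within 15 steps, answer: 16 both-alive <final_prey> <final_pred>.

Step 1: prey: 7+1-0=8; pred: 6+0-6=0
First extinction: pred at step 1

Answer: 1 pred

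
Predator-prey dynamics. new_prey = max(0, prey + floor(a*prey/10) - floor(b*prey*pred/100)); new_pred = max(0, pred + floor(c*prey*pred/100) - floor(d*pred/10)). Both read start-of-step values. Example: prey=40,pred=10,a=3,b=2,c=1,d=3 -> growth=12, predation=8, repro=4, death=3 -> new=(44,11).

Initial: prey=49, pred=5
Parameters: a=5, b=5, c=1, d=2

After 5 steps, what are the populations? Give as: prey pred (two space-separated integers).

Answer: 40 29

Derivation:
Step 1: prey: 49+24-12=61; pred: 5+2-1=6
Step 2: prey: 61+30-18=73; pred: 6+3-1=8
Step 3: prey: 73+36-29=80; pred: 8+5-1=12
Step 4: prey: 80+40-48=72; pred: 12+9-2=19
Step 5: prey: 72+36-68=40; pred: 19+13-3=29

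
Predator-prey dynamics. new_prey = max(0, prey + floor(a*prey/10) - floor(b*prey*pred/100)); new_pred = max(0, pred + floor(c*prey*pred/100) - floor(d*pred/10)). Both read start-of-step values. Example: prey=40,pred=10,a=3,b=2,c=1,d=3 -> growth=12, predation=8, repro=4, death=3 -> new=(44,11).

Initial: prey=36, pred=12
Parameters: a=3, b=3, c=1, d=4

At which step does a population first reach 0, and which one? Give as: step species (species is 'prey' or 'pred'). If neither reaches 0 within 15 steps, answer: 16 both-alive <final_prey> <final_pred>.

Answer: 16 both-alive 54 11

Derivation:
Step 1: prey: 36+10-12=34; pred: 12+4-4=12
Step 2: prey: 34+10-12=32; pred: 12+4-4=12
Step 3: prey: 32+9-11=30; pred: 12+3-4=11
Step 4: prey: 30+9-9=30; pred: 11+3-4=10
Step 5: prey: 30+9-9=30; pred: 10+3-4=9
Step 6: prey: 30+9-8=31; pred: 9+2-3=8
Step 7: prey: 31+9-7=33; pred: 8+2-3=7
Step 8: prey: 33+9-6=36; pred: 7+2-2=7
Step 9: prey: 36+10-7=39; pred: 7+2-2=7
Step 10: prey: 39+11-8=42; pred: 7+2-2=7
Step 11: prey: 42+12-8=46; pred: 7+2-2=7
Step 12: prey: 46+13-9=50; pred: 7+3-2=8
Step 13: prey: 50+15-12=53; pred: 8+4-3=9
Step 14: prey: 53+15-14=54; pred: 9+4-3=10
Step 15: prey: 54+16-16=54; pred: 10+5-4=11
No extinction within 15 steps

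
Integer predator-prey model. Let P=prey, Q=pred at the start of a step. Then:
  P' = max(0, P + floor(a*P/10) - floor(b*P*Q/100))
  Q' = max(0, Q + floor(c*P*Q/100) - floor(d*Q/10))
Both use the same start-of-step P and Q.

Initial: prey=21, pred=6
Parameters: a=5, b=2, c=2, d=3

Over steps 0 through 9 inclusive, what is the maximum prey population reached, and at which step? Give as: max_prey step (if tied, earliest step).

Step 1: prey: 21+10-2=29; pred: 6+2-1=7
Step 2: prey: 29+14-4=39; pred: 7+4-2=9
Step 3: prey: 39+19-7=51; pred: 9+7-2=14
Step 4: prey: 51+25-14=62; pred: 14+14-4=24
Step 5: prey: 62+31-29=64; pred: 24+29-7=46
Step 6: prey: 64+32-58=38; pred: 46+58-13=91
Step 7: prey: 38+19-69=0; pred: 91+69-27=133
Step 8: prey: 0+0-0=0; pred: 133+0-39=94
Step 9: prey: 0+0-0=0; pred: 94+0-28=66
Max prey = 64 at step 5

Answer: 64 5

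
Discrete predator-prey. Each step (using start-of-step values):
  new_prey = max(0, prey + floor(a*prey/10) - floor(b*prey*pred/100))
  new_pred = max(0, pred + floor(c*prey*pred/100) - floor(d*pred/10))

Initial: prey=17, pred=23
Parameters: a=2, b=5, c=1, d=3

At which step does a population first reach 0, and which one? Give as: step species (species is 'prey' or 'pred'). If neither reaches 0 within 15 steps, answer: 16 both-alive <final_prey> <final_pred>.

Answer: 2 prey

Derivation:
Step 1: prey: 17+3-19=1; pred: 23+3-6=20
Step 2: prey: 1+0-1=0; pred: 20+0-6=14
First extinction: prey at step 2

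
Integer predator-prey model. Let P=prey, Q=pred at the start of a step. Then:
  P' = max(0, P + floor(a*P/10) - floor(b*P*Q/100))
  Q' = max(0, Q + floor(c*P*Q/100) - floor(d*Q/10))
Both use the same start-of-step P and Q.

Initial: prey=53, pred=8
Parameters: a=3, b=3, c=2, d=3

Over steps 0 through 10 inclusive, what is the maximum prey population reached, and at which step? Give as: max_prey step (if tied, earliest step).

Answer: 56 1

Derivation:
Step 1: prey: 53+15-12=56; pred: 8+8-2=14
Step 2: prey: 56+16-23=49; pred: 14+15-4=25
Step 3: prey: 49+14-36=27; pred: 25+24-7=42
Step 4: prey: 27+8-34=1; pred: 42+22-12=52
Step 5: prey: 1+0-1=0; pred: 52+1-15=38
Step 6: prey: 0+0-0=0; pred: 38+0-11=27
Step 7: prey: 0+0-0=0; pred: 27+0-8=19
Step 8: prey: 0+0-0=0; pred: 19+0-5=14
Step 9: prey: 0+0-0=0; pred: 14+0-4=10
Step 10: prey: 0+0-0=0; pred: 10+0-3=7
Max prey = 56 at step 1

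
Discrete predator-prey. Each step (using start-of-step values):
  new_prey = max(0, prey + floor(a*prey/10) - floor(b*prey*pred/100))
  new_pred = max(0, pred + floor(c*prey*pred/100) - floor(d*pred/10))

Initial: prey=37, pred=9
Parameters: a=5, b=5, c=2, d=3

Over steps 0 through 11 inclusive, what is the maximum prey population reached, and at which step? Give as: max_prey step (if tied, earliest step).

Answer: 39 1

Derivation:
Step 1: prey: 37+18-16=39; pred: 9+6-2=13
Step 2: prey: 39+19-25=33; pred: 13+10-3=20
Step 3: prey: 33+16-33=16; pred: 20+13-6=27
Step 4: prey: 16+8-21=3; pred: 27+8-8=27
Step 5: prey: 3+1-4=0; pred: 27+1-8=20
Step 6: prey: 0+0-0=0; pred: 20+0-6=14
Step 7: prey: 0+0-0=0; pred: 14+0-4=10
Step 8: prey: 0+0-0=0; pred: 10+0-3=7
Step 9: prey: 0+0-0=0; pred: 7+0-2=5
Step 10: prey: 0+0-0=0; pred: 5+0-1=4
Step 11: prey: 0+0-0=0; pred: 4+0-1=3
Max prey = 39 at step 1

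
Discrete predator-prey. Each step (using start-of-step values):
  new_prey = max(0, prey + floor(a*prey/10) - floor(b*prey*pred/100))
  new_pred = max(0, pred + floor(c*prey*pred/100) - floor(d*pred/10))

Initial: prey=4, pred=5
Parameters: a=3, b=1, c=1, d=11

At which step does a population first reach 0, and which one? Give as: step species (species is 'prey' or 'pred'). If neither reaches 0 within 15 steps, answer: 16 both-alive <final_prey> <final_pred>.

Answer: 1 pred

Derivation:
Step 1: prey: 4+1-0=5; pred: 5+0-5=0
First extinction: pred at step 1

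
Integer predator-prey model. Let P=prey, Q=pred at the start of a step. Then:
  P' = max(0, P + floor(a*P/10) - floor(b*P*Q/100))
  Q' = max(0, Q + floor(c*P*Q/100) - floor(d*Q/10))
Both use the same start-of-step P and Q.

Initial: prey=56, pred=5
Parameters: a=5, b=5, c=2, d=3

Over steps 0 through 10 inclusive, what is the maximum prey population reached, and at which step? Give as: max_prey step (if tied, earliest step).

Step 1: prey: 56+28-14=70; pred: 5+5-1=9
Step 2: prey: 70+35-31=74; pred: 9+12-2=19
Step 3: prey: 74+37-70=41; pred: 19+28-5=42
Step 4: prey: 41+20-86=0; pred: 42+34-12=64
Step 5: prey: 0+0-0=0; pred: 64+0-19=45
Step 6: prey: 0+0-0=0; pred: 45+0-13=32
Step 7: prey: 0+0-0=0; pred: 32+0-9=23
Step 8: prey: 0+0-0=0; pred: 23+0-6=17
Step 9: prey: 0+0-0=0; pred: 17+0-5=12
Step 10: prey: 0+0-0=0; pred: 12+0-3=9
Max prey = 74 at step 2

Answer: 74 2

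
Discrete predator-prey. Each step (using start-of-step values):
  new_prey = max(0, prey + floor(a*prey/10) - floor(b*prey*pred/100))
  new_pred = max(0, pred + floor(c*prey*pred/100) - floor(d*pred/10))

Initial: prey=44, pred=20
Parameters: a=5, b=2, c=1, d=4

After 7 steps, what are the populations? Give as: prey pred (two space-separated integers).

Answer: 31 42

Derivation:
Step 1: prey: 44+22-17=49; pred: 20+8-8=20
Step 2: prey: 49+24-19=54; pred: 20+9-8=21
Step 3: prey: 54+27-22=59; pred: 21+11-8=24
Step 4: prey: 59+29-28=60; pred: 24+14-9=29
Step 5: prey: 60+30-34=56; pred: 29+17-11=35
Step 6: prey: 56+28-39=45; pred: 35+19-14=40
Step 7: prey: 45+22-36=31; pred: 40+18-16=42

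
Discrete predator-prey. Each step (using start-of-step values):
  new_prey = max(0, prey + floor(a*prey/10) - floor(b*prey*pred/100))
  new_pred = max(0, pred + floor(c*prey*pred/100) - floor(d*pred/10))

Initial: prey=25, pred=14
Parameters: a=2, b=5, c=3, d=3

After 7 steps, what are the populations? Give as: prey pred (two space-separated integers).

Answer: 0 5

Derivation:
Step 1: prey: 25+5-17=13; pred: 14+10-4=20
Step 2: prey: 13+2-13=2; pred: 20+7-6=21
Step 3: prey: 2+0-2=0; pred: 21+1-6=16
Step 4: prey: 0+0-0=0; pred: 16+0-4=12
Step 5: prey: 0+0-0=0; pred: 12+0-3=9
Step 6: prey: 0+0-0=0; pred: 9+0-2=7
Step 7: prey: 0+0-0=0; pred: 7+0-2=5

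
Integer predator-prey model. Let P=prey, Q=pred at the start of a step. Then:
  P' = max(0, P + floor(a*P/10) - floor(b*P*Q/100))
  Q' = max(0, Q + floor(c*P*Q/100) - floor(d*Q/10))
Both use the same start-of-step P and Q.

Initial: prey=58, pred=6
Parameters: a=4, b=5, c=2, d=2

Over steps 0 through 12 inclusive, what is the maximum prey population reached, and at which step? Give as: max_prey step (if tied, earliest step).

Step 1: prey: 58+23-17=64; pred: 6+6-1=11
Step 2: prey: 64+25-35=54; pred: 11+14-2=23
Step 3: prey: 54+21-62=13; pred: 23+24-4=43
Step 4: prey: 13+5-27=0; pred: 43+11-8=46
Step 5: prey: 0+0-0=0; pred: 46+0-9=37
Step 6: prey: 0+0-0=0; pred: 37+0-7=30
Step 7: prey: 0+0-0=0; pred: 30+0-6=24
Step 8: prey: 0+0-0=0; pred: 24+0-4=20
Step 9: prey: 0+0-0=0; pred: 20+0-4=16
Step 10: prey: 0+0-0=0; pred: 16+0-3=13
Step 11: prey: 0+0-0=0; pred: 13+0-2=11
Step 12: prey: 0+0-0=0; pred: 11+0-2=9
Max prey = 64 at step 1

Answer: 64 1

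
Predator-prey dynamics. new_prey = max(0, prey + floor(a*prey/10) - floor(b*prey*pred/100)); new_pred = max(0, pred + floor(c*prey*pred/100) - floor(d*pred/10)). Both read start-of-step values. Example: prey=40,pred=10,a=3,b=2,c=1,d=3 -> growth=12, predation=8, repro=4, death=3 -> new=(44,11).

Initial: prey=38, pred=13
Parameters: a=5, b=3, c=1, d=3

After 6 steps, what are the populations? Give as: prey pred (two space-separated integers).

Answer: 28 27

Derivation:
Step 1: prey: 38+19-14=43; pred: 13+4-3=14
Step 2: prey: 43+21-18=46; pred: 14+6-4=16
Step 3: prey: 46+23-22=47; pred: 16+7-4=19
Step 4: prey: 47+23-26=44; pred: 19+8-5=22
Step 5: prey: 44+22-29=37; pred: 22+9-6=25
Step 6: prey: 37+18-27=28; pred: 25+9-7=27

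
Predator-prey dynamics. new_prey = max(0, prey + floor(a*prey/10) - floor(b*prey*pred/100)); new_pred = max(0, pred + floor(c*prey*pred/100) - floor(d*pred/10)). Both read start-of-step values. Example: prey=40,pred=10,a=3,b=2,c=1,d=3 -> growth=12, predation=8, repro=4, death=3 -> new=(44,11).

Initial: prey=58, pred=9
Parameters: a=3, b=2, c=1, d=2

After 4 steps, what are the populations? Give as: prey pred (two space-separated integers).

Step 1: prey: 58+17-10=65; pred: 9+5-1=13
Step 2: prey: 65+19-16=68; pred: 13+8-2=19
Step 3: prey: 68+20-25=63; pred: 19+12-3=28
Step 4: prey: 63+18-35=46; pred: 28+17-5=40

Answer: 46 40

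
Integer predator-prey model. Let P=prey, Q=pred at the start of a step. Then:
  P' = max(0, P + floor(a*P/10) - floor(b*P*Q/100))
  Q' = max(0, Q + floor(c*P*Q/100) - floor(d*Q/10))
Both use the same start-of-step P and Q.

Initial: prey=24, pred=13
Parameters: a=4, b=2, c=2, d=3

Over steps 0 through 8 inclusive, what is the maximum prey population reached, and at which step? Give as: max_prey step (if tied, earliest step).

Step 1: prey: 24+9-6=27; pred: 13+6-3=16
Step 2: prey: 27+10-8=29; pred: 16+8-4=20
Step 3: prey: 29+11-11=29; pred: 20+11-6=25
Step 4: prey: 29+11-14=26; pred: 25+14-7=32
Step 5: prey: 26+10-16=20; pred: 32+16-9=39
Step 6: prey: 20+8-15=13; pred: 39+15-11=43
Step 7: prey: 13+5-11=7; pred: 43+11-12=42
Step 8: prey: 7+2-5=4; pred: 42+5-12=35
Max prey = 29 at step 2

Answer: 29 2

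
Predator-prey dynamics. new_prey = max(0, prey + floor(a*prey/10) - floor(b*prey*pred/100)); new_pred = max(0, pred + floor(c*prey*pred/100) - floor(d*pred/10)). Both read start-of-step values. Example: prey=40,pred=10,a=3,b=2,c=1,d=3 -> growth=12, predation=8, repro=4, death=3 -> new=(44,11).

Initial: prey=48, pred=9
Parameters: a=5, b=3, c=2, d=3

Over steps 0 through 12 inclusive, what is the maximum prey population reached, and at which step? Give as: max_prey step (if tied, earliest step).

Answer: 63 2

Derivation:
Step 1: prey: 48+24-12=60; pred: 9+8-2=15
Step 2: prey: 60+30-27=63; pred: 15+18-4=29
Step 3: prey: 63+31-54=40; pred: 29+36-8=57
Step 4: prey: 40+20-68=0; pred: 57+45-17=85
Step 5: prey: 0+0-0=0; pred: 85+0-25=60
Step 6: prey: 0+0-0=0; pred: 60+0-18=42
Step 7: prey: 0+0-0=0; pred: 42+0-12=30
Step 8: prey: 0+0-0=0; pred: 30+0-9=21
Step 9: prey: 0+0-0=0; pred: 21+0-6=15
Step 10: prey: 0+0-0=0; pred: 15+0-4=11
Step 11: prey: 0+0-0=0; pred: 11+0-3=8
Step 12: prey: 0+0-0=0; pred: 8+0-2=6
Max prey = 63 at step 2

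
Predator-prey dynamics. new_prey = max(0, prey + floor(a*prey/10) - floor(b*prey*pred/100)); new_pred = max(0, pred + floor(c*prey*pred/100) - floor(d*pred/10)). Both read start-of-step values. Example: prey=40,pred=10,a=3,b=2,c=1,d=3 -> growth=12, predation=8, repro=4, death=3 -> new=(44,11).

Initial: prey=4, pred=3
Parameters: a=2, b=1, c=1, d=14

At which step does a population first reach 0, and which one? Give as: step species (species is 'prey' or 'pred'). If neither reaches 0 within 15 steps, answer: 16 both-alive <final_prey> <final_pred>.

Answer: 1 pred

Derivation:
Step 1: prey: 4+0-0=4; pred: 3+0-4=0
First extinction: pred at step 1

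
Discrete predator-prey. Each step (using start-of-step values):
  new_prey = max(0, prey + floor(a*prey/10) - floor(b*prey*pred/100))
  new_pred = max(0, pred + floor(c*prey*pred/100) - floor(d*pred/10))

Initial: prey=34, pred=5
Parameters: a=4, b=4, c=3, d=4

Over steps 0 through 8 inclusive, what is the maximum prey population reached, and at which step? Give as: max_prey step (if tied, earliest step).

Step 1: prey: 34+13-6=41; pred: 5+5-2=8
Step 2: prey: 41+16-13=44; pred: 8+9-3=14
Step 3: prey: 44+17-24=37; pred: 14+18-5=27
Step 4: prey: 37+14-39=12; pred: 27+29-10=46
Step 5: prey: 12+4-22=0; pred: 46+16-18=44
Step 6: prey: 0+0-0=0; pred: 44+0-17=27
Step 7: prey: 0+0-0=0; pred: 27+0-10=17
Step 8: prey: 0+0-0=0; pred: 17+0-6=11
Max prey = 44 at step 2

Answer: 44 2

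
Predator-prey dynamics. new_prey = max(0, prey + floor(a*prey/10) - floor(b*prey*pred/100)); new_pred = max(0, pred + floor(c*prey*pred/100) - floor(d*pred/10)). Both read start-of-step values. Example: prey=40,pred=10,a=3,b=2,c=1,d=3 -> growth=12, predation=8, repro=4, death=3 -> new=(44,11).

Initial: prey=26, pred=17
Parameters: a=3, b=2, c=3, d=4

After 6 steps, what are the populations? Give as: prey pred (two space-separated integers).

Step 1: prey: 26+7-8=25; pred: 17+13-6=24
Step 2: prey: 25+7-12=20; pred: 24+18-9=33
Step 3: prey: 20+6-13=13; pred: 33+19-13=39
Step 4: prey: 13+3-10=6; pred: 39+15-15=39
Step 5: prey: 6+1-4=3; pred: 39+7-15=31
Step 6: prey: 3+0-1=2; pred: 31+2-12=21

Answer: 2 21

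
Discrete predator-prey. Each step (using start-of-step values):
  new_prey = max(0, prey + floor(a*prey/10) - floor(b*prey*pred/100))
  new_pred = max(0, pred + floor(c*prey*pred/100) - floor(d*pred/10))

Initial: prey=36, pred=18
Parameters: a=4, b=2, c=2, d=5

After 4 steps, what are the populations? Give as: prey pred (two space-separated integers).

Answer: 26 37

Derivation:
Step 1: prey: 36+14-12=38; pred: 18+12-9=21
Step 2: prey: 38+15-15=38; pred: 21+15-10=26
Step 3: prey: 38+15-19=34; pred: 26+19-13=32
Step 4: prey: 34+13-21=26; pred: 32+21-16=37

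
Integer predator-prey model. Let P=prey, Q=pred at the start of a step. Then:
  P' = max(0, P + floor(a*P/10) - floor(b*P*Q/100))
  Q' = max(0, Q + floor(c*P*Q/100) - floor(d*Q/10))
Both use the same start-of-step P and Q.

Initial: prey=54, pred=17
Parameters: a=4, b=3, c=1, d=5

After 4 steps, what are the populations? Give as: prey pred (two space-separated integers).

Step 1: prey: 54+21-27=48; pred: 17+9-8=18
Step 2: prey: 48+19-25=42; pred: 18+8-9=17
Step 3: prey: 42+16-21=37; pred: 17+7-8=16
Step 4: prey: 37+14-17=34; pred: 16+5-8=13

Answer: 34 13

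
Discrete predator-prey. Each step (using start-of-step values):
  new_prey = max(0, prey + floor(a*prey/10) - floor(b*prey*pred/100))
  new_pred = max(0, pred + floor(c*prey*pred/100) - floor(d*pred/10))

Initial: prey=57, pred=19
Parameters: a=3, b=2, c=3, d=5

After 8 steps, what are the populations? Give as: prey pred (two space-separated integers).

Answer: 0 4

Derivation:
Step 1: prey: 57+17-21=53; pred: 19+32-9=42
Step 2: prey: 53+15-44=24; pred: 42+66-21=87
Step 3: prey: 24+7-41=0; pred: 87+62-43=106
Step 4: prey: 0+0-0=0; pred: 106+0-53=53
Step 5: prey: 0+0-0=0; pred: 53+0-26=27
Step 6: prey: 0+0-0=0; pred: 27+0-13=14
Step 7: prey: 0+0-0=0; pred: 14+0-7=7
Step 8: prey: 0+0-0=0; pred: 7+0-3=4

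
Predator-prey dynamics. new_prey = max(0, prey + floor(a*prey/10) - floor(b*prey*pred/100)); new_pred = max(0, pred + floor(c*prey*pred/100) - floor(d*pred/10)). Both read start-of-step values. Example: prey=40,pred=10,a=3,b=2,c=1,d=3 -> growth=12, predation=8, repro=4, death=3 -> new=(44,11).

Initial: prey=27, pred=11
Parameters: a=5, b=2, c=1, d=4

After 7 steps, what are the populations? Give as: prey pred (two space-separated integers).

Step 1: prey: 27+13-5=35; pred: 11+2-4=9
Step 2: prey: 35+17-6=46; pred: 9+3-3=9
Step 3: prey: 46+23-8=61; pred: 9+4-3=10
Step 4: prey: 61+30-12=79; pred: 10+6-4=12
Step 5: prey: 79+39-18=100; pred: 12+9-4=17
Step 6: prey: 100+50-34=116; pred: 17+17-6=28
Step 7: prey: 116+58-64=110; pred: 28+32-11=49

Answer: 110 49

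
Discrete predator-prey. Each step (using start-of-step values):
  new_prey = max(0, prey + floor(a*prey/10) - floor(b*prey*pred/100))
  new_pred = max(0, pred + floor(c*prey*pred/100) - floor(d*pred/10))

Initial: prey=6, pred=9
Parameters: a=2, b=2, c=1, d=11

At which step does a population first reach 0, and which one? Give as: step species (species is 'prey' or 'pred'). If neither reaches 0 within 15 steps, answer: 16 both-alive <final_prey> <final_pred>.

Step 1: prey: 6+1-1=6; pred: 9+0-9=0
First extinction: pred at step 1

Answer: 1 pred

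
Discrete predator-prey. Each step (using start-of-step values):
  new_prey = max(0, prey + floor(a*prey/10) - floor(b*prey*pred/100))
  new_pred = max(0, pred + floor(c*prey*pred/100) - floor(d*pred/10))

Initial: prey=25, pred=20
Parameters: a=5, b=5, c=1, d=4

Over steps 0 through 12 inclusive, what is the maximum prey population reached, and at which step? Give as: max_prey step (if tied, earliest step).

Step 1: prey: 25+12-25=12; pred: 20+5-8=17
Step 2: prey: 12+6-10=8; pred: 17+2-6=13
Step 3: prey: 8+4-5=7; pred: 13+1-5=9
Step 4: prey: 7+3-3=7; pred: 9+0-3=6
Step 5: prey: 7+3-2=8; pred: 6+0-2=4
Step 6: prey: 8+4-1=11; pred: 4+0-1=3
Step 7: prey: 11+5-1=15; pred: 3+0-1=2
Step 8: prey: 15+7-1=21; pred: 2+0-0=2
Step 9: prey: 21+10-2=29; pred: 2+0-0=2
Step 10: prey: 29+14-2=41; pred: 2+0-0=2
Step 11: prey: 41+20-4=57; pred: 2+0-0=2
Step 12: prey: 57+28-5=80; pred: 2+1-0=3
Max prey = 80 at step 12

Answer: 80 12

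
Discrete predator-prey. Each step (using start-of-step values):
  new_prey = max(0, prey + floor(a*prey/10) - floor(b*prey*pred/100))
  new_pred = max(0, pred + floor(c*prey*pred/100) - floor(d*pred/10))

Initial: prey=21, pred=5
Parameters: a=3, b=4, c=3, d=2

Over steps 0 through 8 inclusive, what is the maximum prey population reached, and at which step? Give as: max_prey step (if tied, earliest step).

Step 1: prey: 21+6-4=23; pred: 5+3-1=7
Step 2: prey: 23+6-6=23; pred: 7+4-1=10
Step 3: prey: 23+6-9=20; pred: 10+6-2=14
Step 4: prey: 20+6-11=15; pred: 14+8-2=20
Step 5: prey: 15+4-12=7; pred: 20+9-4=25
Step 6: prey: 7+2-7=2; pred: 25+5-5=25
Step 7: prey: 2+0-2=0; pred: 25+1-5=21
Step 8: prey: 0+0-0=0; pred: 21+0-4=17
Max prey = 23 at step 1

Answer: 23 1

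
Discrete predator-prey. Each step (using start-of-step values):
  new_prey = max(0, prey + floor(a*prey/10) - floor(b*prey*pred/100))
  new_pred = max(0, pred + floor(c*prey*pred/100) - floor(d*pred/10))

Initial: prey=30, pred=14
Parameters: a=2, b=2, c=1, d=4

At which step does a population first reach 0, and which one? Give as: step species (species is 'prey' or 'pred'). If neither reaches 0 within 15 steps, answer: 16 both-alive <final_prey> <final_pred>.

Answer: 16 both-alive 76 8

Derivation:
Step 1: prey: 30+6-8=28; pred: 14+4-5=13
Step 2: prey: 28+5-7=26; pred: 13+3-5=11
Step 3: prey: 26+5-5=26; pred: 11+2-4=9
Step 4: prey: 26+5-4=27; pred: 9+2-3=8
Step 5: prey: 27+5-4=28; pred: 8+2-3=7
Step 6: prey: 28+5-3=30; pred: 7+1-2=6
Step 7: prey: 30+6-3=33; pred: 6+1-2=5
Step 8: prey: 33+6-3=36; pred: 5+1-2=4
Step 9: prey: 36+7-2=41; pred: 4+1-1=4
Step 10: prey: 41+8-3=46; pred: 4+1-1=4
Step 11: prey: 46+9-3=52; pred: 4+1-1=4
Step 12: prey: 52+10-4=58; pred: 4+2-1=5
Step 13: prey: 58+11-5=64; pred: 5+2-2=5
Step 14: prey: 64+12-6=70; pred: 5+3-2=6
Step 15: prey: 70+14-8=76; pred: 6+4-2=8
No extinction within 15 steps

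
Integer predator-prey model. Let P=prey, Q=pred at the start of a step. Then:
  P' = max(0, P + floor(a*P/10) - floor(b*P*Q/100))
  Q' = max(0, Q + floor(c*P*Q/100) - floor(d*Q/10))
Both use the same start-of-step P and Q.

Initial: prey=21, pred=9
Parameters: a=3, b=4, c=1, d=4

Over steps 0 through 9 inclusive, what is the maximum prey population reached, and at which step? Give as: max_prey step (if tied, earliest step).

Step 1: prey: 21+6-7=20; pred: 9+1-3=7
Step 2: prey: 20+6-5=21; pred: 7+1-2=6
Step 3: prey: 21+6-5=22; pred: 6+1-2=5
Step 4: prey: 22+6-4=24; pred: 5+1-2=4
Step 5: prey: 24+7-3=28; pred: 4+0-1=3
Step 6: prey: 28+8-3=33; pred: 3+0-1=2
Step 7: prey: 33+9-2=40; pred: 2+0-0=2
Step 8: prey: 40+12-3=49; pred: 2+0-0=2
Step 9: prey: 49+14-3=60; pred: 2+0-0=2
Max prey = 60 at step 9

Answer: 60 9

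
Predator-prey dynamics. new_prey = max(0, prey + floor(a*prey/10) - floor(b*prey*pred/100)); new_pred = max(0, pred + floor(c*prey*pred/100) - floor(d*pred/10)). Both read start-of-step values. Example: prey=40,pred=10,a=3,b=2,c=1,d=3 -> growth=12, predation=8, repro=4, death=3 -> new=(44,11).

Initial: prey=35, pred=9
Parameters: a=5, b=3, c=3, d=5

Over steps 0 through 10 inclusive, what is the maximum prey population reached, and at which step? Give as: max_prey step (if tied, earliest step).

Answer: 46 2

Derivation:
Step 1: prey: 35+17-9=43; pred: 9+9-4=14
Step 2: prey: 43+21-18=46; pred: 14+18-7=25
Step 3: prey: 46+23-34=35; pred: 25+34-12=47
Step 4: prey: 35+17-49=3; pred: 47+49-23=73
Step 5: prey: 3+1-6=0; pred: 73+6-36=43
Step 6: prey: 0+0-0=0; pred: 43+0-21=22
Step 7: prey: 0+0-0=0; pred: 22+0-11=11
Step 8: prey: 0+0-0=0; pred: 11+0-5=6
Step 9: prey: 0+0-0=0; pred: 6+0-3=3
Step 10: prey: 0+0-0=0; pred: 3+0-1=2
Max prey = 46 at step 2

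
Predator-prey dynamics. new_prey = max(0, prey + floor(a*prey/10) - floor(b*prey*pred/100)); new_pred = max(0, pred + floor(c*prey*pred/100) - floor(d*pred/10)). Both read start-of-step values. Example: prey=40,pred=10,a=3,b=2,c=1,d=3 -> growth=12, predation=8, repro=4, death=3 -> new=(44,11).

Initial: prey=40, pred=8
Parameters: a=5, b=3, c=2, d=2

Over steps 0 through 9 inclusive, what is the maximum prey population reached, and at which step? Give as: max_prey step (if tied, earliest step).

Step 1: prey: 40+20-9=51; pred: 8+6-1=13
Step 2: prey: 51+25-19=57; pred: 13+13-2=24
Step 3: prey: 57+28-41=44; pred: 24+27-4=47
Step 4: prey: 44+22-62=4; pred: 47+41-9=79
Step 5: prey: 4+2-9=0; pred: 79+6-15=70
Step 6: prey: 0+0-0=0; pred: 70+0-14=56
Step 7: prey: 0+0-0=0; pred: 56+0-11=45
Step 8: prey: 0+0-0=0; pred: 45+0-9=36
Step 9: prey: 0+0-0=0; pred: 36+0-7=29
Max prey = 57 at step 2

Answer: 57 2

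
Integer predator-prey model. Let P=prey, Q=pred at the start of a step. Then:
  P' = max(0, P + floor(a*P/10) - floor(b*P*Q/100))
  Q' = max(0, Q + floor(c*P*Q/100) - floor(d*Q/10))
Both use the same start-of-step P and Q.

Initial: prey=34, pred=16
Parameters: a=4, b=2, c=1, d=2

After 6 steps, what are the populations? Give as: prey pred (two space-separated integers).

Answer: 21 37

Derivation:
Step 1: prey: 34+13-10=37; pred: 16+5-3=18
Step 2: prey: 37+14-13=38; pred: 18+6-3=21
Step 3: prey: 38+15-15=38; pred: 21+7-4=24
Step 4: prey: 38+15-18=35; pred: 24+9-4=29
Step 5: prey: 35+14-20=29; pred: 29+10-5=34
Step 6: prey: 29+11-19=21; pred: 34+9-6=37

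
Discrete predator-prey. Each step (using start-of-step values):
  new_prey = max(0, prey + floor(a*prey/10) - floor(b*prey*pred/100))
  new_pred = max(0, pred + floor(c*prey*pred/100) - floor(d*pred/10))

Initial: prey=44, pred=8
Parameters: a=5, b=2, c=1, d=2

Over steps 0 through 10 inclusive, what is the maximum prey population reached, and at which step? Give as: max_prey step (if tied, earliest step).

Step 1: prey: 44+22-7=59; pred: 8+3-1=10
Step 2: prey: 59+29-11=77; pred: 10+5-2=13
Step 3: prey: 77+38-20=95; pred: 13+10-2=21
Step 4: prey: 95+47-39=103; pred: 21+19-4=36
Step 5: prey: 103+51-74=80; pred: 36+37-7=66
Step 6: prey: 80+40-105=15; pred: 66+52-13=105
Step 7: prey: 15+7-31=0; pred: 105+15-21=99
Step 8: prey: 0+0-0=0; pred: 99+0-19=80
Step 9: prey: 0+0-0=0; pred: 80+0-16=64
Step 10: prey: 0+0-0=0; pred: 64+0-12=52
Max prey = 103 at step 4

Answer: 103 4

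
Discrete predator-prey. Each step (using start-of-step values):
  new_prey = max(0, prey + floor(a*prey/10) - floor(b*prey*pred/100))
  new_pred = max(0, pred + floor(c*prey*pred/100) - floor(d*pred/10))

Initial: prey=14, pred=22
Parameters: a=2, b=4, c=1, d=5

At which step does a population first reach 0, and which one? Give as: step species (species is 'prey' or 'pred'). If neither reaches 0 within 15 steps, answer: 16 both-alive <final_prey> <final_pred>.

Answer: 16 both-alive 2 1

Derivation:
Step 1: prey: 14+2-12=4; pred: 22+3-11=14
Step 2: prey: 4+0-2=2; pred: 14+0-7=7
Step 3: prey: 2+0-0=2; pred: 7+0-3=4
Step 4: prey: 2+0-0=2; pred: 4+0-2=2
Step 5: prey: 2+0-0=2; pred: 2+0-1=1
Step 6: prey: 2+0-0=2; pred: 1+0-0=1
Steps 7-15: state stable at prey=2, pred=1 (no change)
No extinction within 15 steps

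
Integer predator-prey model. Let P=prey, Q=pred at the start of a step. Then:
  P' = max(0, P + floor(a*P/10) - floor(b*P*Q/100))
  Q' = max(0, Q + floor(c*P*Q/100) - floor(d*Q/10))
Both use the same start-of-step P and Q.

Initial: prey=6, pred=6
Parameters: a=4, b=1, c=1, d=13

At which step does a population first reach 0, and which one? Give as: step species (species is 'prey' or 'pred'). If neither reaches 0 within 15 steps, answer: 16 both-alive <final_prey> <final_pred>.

Step 1: prey: 6+2-0=8; pred: 6+0-7=0
First extinction: pred at step 1

Answer: 1 pred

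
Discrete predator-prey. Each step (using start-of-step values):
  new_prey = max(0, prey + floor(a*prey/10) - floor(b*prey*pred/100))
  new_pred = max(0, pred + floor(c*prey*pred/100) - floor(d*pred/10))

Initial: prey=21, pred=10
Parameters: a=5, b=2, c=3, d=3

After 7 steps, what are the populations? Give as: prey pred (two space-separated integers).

Step 1: prey: 21+10-4=27; pred: 10+6-3=13
Step 2: prey: 27+13-7=33; pred: 13+10-3=20
Step 3: prey: 33+16-13=36; pred: 20+19-6=33
Step 4: prey: 36+18-23=31; pred: 33+35-9=59
Step 5: prey: 31+15-36=10; pred: 59+54-17=96
Step 6: prey: 10+5-19=0; pred: 96+28-28=96
Step 7: prey: 0+0-0=0; pred: 96+0-28=68

Answer: 0 68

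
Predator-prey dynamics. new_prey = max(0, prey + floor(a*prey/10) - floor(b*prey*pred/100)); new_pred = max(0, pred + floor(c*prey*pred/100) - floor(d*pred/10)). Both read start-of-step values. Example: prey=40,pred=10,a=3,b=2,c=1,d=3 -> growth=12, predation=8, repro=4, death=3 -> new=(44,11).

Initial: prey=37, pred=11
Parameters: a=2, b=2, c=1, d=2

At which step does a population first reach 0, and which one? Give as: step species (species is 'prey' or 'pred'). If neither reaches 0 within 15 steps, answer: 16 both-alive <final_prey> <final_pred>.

Answer: 16 both-alive 7 7

Derivation:
Step 1: prey: 37+7-8=36; pred: 11+4-2=13
Step 2: prey: 36+7-9=34; pred: 13+4-2=15
Step 3: prey: 34+6-10=30; pred: 15+5-3=17
Step 4: prey: 30+6-10=26; pred: 17+5-3=19
Step 5: prey: 26+5-9=22; pred: 19+4-3=20
Step 6: prey: 22+4-8=18; pred: 20+4-4=20
Step 7: prey: 18+3-7=14; pred: 20+3-4=19
Step 8: prey: 14+2-5=11; pred: 19+2-3=18
Step 9: prey: 11+2-3=10; pred: 18+1-3=16
Step 10: prey: 10+2-3=9; pred: 16+1-3=14
Step 11: prey: 9+1-2=8; pred: 14+1-2=13
Step 12: prey: 8+1-2=7; pred: 13+1-2=12
Step 13: prey: 7+1-1=7; pred: 12+0-2=10
Step 14: prey: 7+1-1=7; pred: 10+0-2=8
Step 15: prey: 7+1-1=7; pred: 8+0-1=7
No extinction within 15 steps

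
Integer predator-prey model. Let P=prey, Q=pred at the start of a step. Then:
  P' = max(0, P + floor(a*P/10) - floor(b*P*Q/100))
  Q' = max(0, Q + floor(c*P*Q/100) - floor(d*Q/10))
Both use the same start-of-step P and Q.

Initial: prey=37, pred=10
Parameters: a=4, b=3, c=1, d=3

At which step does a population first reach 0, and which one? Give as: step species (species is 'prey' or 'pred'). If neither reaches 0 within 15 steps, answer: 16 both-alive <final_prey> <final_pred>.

Step 1: prey: 37+14-11=40; pred: 10+3-3=10
Step 2: prey: 40+16-12=44; pred: 10+4-3=11
Step 3: prey: 44+17-14=47; pred: 11+4-3=12
Step 4: prey: 47+18-16=49; pred: 12+5-3=14
Step 5: prey: 49+19-20=48; pred: 14+6-4=16
Step 6: prey: 48+19-23=44; pred: 16+7-4=19
Step 7: prey: 44+17-25=36; pred: 19+8-5=22
Step 8: prey: 36+14-23=27; pred: 22+7-6=23
Step 9: prey: 27+10-18=19; pred: 23+6-6=23
Step 10: prey: 19+7-13=13; pred: 23+4-6=21
Step 11: prey: 13+5-8=10; pred: 21+2-6=17
Step 12: prey: 10+4-5=9; pred: 17+1-5=13
Step 13: prey: 9+3-3=9; pred: 13+1-3=11
Step 14: prey: 9+3-2=10; pred: 11+0-3=8
Step 15: prey: 10+4-2=12; pred: 8+0-2=6
No extinction within 15 steps

Answer: 16 both-alive 12 6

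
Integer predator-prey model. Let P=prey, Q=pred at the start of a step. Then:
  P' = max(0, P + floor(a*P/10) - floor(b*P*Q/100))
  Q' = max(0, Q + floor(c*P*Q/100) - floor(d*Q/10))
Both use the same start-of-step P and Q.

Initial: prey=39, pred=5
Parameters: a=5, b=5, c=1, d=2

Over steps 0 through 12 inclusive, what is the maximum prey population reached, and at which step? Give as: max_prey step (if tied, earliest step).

Step 1: prey: 39+19-9=49; pred: 5+1-1=5
Step 2: prey: 49+24-12=61; pred: 5+2-1=6
Step 3: prey: 61+30-18=73; pred: 6+3-1=8
Step 4: prey: 73+36-29=80; pred: 8+5-1=12
Step 5: prey: 80+40-48=72; pred: 12+9-2=19
Step 6: prey: 72+36-68=40; pred: 19+13-3=29
Step 7: prey: 40+20-58=2; pred: 29+11-5=35
Step 8: prey: 2+1-3=0; pred: 35+0-7=28
Step 9: prey: 0+0-0=0; pred: 28+0-5=23
Step 10: prey: 0+0-0=0; pred: 23+0-4=19
Step 11: prey: 0+0-0=0; pred: 19+0-3=16
Step 12: prey: 0+0-0=0; pred: 16+0-3=13
Max prey = 80 at step 4

Answer: 80 4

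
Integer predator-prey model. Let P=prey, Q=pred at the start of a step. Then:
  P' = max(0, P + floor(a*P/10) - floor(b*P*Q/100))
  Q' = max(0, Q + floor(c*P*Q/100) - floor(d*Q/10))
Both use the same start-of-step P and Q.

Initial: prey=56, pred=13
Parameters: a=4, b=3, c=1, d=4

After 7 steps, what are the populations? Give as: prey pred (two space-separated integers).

Step 1: prey: 56+22-21=57; pred: 13+7-5=15
Step 2: prey: 57+22-25=54; pred: 15+8-6=17
Step 3: prey: 54+21-27=48; pred: 17+9-6=20
Step 4: prey: 48+19-28=39; pred: 20+9-8=21
Step 5: prey: 39+15-24=30; pred: 21+8-8=21
Step 6: prey: 30+12-18=24; pred: 21+6-8=19
Step 7: prey: 24+9-13=20; pred: 19+4-7=16

Answer: 20 16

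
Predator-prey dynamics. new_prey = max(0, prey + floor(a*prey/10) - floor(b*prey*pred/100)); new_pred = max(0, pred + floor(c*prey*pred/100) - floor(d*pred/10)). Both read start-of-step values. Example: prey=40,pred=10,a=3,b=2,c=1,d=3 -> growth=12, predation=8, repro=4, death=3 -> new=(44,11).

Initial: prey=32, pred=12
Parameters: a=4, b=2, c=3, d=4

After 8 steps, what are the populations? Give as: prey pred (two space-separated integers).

Answer: 0 15

Derivation:
Step 1: prey: 32+12-7=37; pred: 12+11-4=19
Step 2: prey: 37+14-14=37; pred: 19+21-7=33
Step 3: prey: 37+14-24=27; pred: 33+36-13=56
Step 4: prey: 27+10-30=7; pred: 56+45-22=79
Step 5: prey: 7+2-11=0; pred: 79+16-31=64
Step 6: prey: 0+0-0=0; pred: 64+0-25=39
Step 7: prey: 0+0-0=0; pred: 39+0-15=24
Step 8: prey: 0+0-0=0; pred: 24+0-9=15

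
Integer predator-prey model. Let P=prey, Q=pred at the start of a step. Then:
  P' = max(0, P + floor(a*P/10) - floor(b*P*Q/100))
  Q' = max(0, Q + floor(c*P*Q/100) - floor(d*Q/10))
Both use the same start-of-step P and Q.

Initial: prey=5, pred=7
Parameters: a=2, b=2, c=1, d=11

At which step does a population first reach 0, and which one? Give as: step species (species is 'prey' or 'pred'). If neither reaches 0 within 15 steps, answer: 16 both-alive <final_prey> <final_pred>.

Step 1: prey: 5+1-0=6; pred: 7+0-7=0
First extinction: pred at step 1

Answer: 1 pred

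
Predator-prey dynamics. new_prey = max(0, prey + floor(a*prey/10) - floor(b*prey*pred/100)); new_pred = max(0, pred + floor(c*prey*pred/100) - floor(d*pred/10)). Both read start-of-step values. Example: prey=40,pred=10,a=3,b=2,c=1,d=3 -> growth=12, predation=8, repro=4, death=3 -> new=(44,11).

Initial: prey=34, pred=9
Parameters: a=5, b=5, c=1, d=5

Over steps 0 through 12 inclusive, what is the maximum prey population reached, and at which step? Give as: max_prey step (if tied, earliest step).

Step 1: prey: 34+17-15=36; pred: 9+3-4=8
Step 2: prey: 36+18-14=40; pred: 8+2-4=6
Step 3: prey: 40+20-12=48; pred: 6+2-3=5
Step 4: prey: 48+24-12=60; pred: 5+2-2=5
Step 5: prey: 60+30-15=75; pred: 5+3-2=6
Step 6: prey: 75+37-22=90; pred: 6+4-3=7
Step 7: prey: 90+45-31=104; pred: 7+6-3=10
Step 8: prey: 104+52-52=104; pred: 10+10-5=15
Step 9: prey: 104+52-78=78; pred: 15+15-7=23
Step 10: prey: 78+39-89=28; pred: 23+17-11=29
Step 11: prey: 28+14-40=2; pred: 29+8-14=23
Step 12: prey: 2+1-2=1; pred: 23+0-11=12
Max prey = 104 at step 7

Answer: 104 7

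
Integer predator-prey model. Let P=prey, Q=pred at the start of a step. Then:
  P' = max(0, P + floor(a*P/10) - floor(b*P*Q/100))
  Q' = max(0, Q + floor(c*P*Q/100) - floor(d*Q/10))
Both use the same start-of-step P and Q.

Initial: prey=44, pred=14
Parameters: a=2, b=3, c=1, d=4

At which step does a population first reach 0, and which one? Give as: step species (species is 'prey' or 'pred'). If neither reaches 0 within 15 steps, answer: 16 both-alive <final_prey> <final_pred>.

Step 1: prey: 44+8-18=34; pred: 14+6-5=15
Step 2: prey: 34+6-15=25; pred: 15+5-6=14
Step 3: prey: 25+5-10=20; pred: 14+3-5=12
Step 4: prey: 20+4-7=17; pred: 12+2-4=10
Step 5: prey: 17+3-5=15; pred: 10+1-4=7
Step 6: prey: 15+3-3=15; pred: 7+1-2=6
Step 7: prey: 15+3-2=16; pred: 6+0-2=4
Step 8: prey: 16+3-1=18; pred: 4+0-1=3
Step 9: prey: 18+3-1=20; pred: 3+0-1=2
Step 10: prey: 20+4-1=23; pred: 2+0-0=2
Step 11: prey: 23+4-1=26; pred: 2+0-0=2
Step 12: prey: 26+5-1=30; pred: 2+0-0=2
Step 13: prey: 30+6-1=35; pred: 2+0-0=2
Step 14: prey: 35+7-2=40; pred: 2+0-0=2
Step 15: prey: 40+8-2=46; pred: 2+0-0=2
No extinction within 15 steps

Answer: 16 both-alive 46 2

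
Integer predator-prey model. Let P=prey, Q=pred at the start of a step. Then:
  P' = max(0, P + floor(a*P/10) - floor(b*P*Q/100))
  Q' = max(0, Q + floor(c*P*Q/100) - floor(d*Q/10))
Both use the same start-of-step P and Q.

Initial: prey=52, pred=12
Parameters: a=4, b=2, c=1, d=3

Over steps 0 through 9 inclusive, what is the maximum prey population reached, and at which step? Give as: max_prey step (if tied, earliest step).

Answer: 66 2

Derivation:
Step 1: prey: 52+20-12=60; pred: 12+6-3=15
Step 2: prey: 60+24-18=66; pred: 15+9-4=20
Step 3: prey: 66+26-26=66; pred: 20+13-6=27
Step 4: prey: 66+26-35=57; pred: 27+17-8=36
Step 5: prey: 57+22-41=38; pred: 36+20-10=46
Step 6: prey: 38+15-34=19; pred: 46+17-13=50
Step 7: prey: 19+7-19=7; pred: 50+9-15=44
Step 8: prey: 7+2-6=3; pred: 44+3-13=34
Step 9: prey: 3+1-2=2; pred: 34+1-10=25
Max prey = 66 at step 2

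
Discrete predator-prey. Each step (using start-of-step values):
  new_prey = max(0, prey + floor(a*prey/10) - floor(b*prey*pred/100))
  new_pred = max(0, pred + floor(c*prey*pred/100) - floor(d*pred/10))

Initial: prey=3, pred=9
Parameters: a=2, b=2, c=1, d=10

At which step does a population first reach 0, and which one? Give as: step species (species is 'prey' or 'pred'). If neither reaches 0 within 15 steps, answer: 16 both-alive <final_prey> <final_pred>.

Answer: 1 pred

Derivation:
Step 1: prey: 3+0-0=3; pred: 9+0-9=0
First extinction: pred at step 1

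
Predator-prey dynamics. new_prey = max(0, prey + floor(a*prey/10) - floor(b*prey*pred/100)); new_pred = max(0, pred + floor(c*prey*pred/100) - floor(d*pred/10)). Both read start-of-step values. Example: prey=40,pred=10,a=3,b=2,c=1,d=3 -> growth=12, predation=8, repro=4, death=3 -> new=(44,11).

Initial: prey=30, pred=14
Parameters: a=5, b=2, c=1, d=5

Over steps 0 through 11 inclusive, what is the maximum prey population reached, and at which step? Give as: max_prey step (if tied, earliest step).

Answer: 143 7

Derivation:
Step 1: prey: 30+15-8=37; pred: 14+4-7=11
Step 2: prey: 37+18-8=47; pred: 11+4-5=10
Step 3: prey: 47+23-9=61; pred: 10+4-5=9
Step 4: prey: 61+30-10=81; pred: 9+5-4=10
Step 5: prey: 81+40-16=105; pred: 10+8-5=13
Step 6: prey: 105+52-27=130; pred: 13+13-6=20
Step 7: prey: 130+65-52=143; pred: 20+26-10=36
Step 8: prey: 143+71-102=112; pred: 36+51-18=69
Step 9: prey: 112+56-154=14; pred: 69+77-34=112
Step 10: prey: 14+7-31=0; pred: 112+15-56=71
Step 11: prey: 0+0-0=0; pred: 71+0-35=36
Max prey = 143 at step 7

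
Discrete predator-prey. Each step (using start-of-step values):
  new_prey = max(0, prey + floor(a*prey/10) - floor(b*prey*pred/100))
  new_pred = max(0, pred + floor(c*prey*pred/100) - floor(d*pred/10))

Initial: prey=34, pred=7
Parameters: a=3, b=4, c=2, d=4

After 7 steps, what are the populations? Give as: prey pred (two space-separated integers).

Answer: 5 11

Derivation:
Step 1: prey: 34+10-9=35; pred: 7+4-2=9
Step 2: prey: 35+10-12=33; pred: 9+6-3=12
Step 3: prey: 33+9-15=27; pred: 12+7-4=15
Step 4: prey: 27+8-16=19; pred: 15+8-6=17
Step 5: prey: 19+5-12=12; pred: 17+6-6=17
Step 6: prey: 12+3-8=7; pred: 17+4-6=15
Step 7: prey: 7+2-4=5; pred: 15+2-6=11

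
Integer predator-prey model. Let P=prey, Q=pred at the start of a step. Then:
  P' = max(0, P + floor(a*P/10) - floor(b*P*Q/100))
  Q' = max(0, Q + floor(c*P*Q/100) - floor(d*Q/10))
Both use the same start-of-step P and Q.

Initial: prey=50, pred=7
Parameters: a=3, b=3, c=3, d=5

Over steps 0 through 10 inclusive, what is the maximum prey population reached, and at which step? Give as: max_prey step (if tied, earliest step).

Answer: 55 1

Derivation:
Step 1: prey: 50+15-10=55; pred: 7+10-3=14
Step 2: prey: 55+16-23=48; pred: 14+23-7=30
Step 3: prey: 48+14-43=19; pred: 30+43-15=58
Step 4: prey: 19+5-33=0; pred: 58+33-29=62
Step 5: prey: 0+0-0=0; pred: 62+0-31=31
Step 6: prey: 0+0-0=0; pred: 31+0-15=16
Step 7: prey: 0+0-0=0; pred: 16+0-8=8
Step 8: prey: 0+0-0=0; pred: 8+0-4=4
Step 9: prey: 0+0-0=0; pred: 4+0-2=2
Step 10: prey: 0+0-0=0; pred: 2+0-1=1
Max prey = 55 at step 1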